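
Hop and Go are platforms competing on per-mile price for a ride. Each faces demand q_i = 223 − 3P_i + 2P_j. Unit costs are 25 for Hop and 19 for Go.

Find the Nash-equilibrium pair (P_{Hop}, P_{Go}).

73.375, 71.125

Hop's profit: π = (P_{Hop} − 25)(223 − 3P_{Hop} + 2P_{Go}).
∂π/∂P_{Hop} = 298 − 6P_{Hop} + 2P_{Go} = 0 ⇒ P_{Hop} = 149/3 + (1/3)P_{Go}.
Similarly P_{Go} = 140/3 + (1/3)P_{Hop}.
Solving the two reaction functions simultaneously: (1 − (1/3)(1/3))P_{Hop} = 149/3 + (1/3)·(140/3), so (8/9)P_{Hop} = 587/9 and P_{Hop} = 73.375.
Then P_{Go} = 140/3 + (1/3)·73.375 = 71.125.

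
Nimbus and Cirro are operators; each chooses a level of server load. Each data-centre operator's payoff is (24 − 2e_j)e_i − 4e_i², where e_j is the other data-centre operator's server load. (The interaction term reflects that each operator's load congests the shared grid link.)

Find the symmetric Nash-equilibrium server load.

Nimbus's payoff is (24 − 2e_C)e_N − 4e_N².
∂π/∂e_N = 24 − 2e_C − 8e_N = 0, so e_N = 3 − 0.25e_C.
Setting e_N = e_C in the reaction function: e_N = 3 − 0.25e_N, so e_N = 3 / 1.25 = 2.4.

2.4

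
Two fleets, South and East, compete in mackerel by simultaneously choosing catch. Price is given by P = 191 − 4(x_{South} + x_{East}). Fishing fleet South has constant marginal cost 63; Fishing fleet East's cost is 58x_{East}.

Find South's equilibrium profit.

420.25

Fishing fleet South's profit: π = x_{South}(191 − 4(x_{South} + x_{East})) − 63x_{South}.
∂π/∂x_{South} = 128 − 8x_{South} − 4x_{East} = 0, so x_{South} = 16 − 0.5x_{East}.
By the same steps for East: x_{East} = 16.625 − 0.5x_{South}.
Solving the two reaction functions simultaneously: (1 − (−0.5)(−0.5))x_{South} = 16 − 0.5·16.625, so 0.75x_{South} = 7.6875 and x_{South} = 10.25.
Then x_{East} = 16.625 − 0.5·10.25 = 11.5.
Price P = 191 − 4·21.75 = 104.
South's profit: (104 − 63)·10.25 = 420.25.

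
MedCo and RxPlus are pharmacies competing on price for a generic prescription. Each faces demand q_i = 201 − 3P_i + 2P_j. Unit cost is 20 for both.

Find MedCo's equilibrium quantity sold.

MedCo's profit: π = (P_{MedCo} − 20)(201 − 3P_{MedCo} + 2P_{RxPlus}).
∂π/∂P_{MedCo} = 261 − 6P_{MedCo} + 2P_{RxPlus} = 0 ⇒ P_{MedCo} = 43.5 + (1/3)P_{RxPlus}.
By symmetry P_{RxPlus} = P_{MedCo}; substituting into the reaction function, (2/3)P_{MedCo} = 43.5 and P_{MedCo} = 65.25.
q_{MedCo} = 201 − 3·65.25 + 2·65.25 = 135.75.

135.75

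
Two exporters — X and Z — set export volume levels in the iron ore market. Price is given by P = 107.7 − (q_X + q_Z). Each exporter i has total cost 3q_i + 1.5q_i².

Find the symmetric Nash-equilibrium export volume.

17.45

Exporter X's profit: π = q_X(107.7 − (q_X + q_Z)) − 3q_X − 1.5q_X².
∂π/∂q_X = 104.7 − 5q_X − q_Z = 0, so q_X = 20.94 − 0.2q_Z.
The game is symmetric, so in equilibrium q_Z = q_X: the reaction function gives 1.2q_X = 20.94, hence q_X = 17.45.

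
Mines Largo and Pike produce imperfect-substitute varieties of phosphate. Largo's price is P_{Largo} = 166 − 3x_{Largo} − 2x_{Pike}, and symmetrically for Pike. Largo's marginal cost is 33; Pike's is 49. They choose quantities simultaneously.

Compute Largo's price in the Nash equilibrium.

85.875

Mine Largo's profit: π = x_{Largo}(166 − 3x_{Largo} − 2x_{Pike}) − 33x_{Largo}.
∂π/∂x_{Largo} = 133 − 6x_{Largo} − 2x_{Pike} = 0 ⇒ x_{Largo} = 133/6 − (1/3)x_{Pike}.
Similarly x_{Pike} = 19.5 − (1/3)x_{Largo}.
Substituting the second reaction function into the first: x_{Largo} = 133/6 − (1/3)(19.5 − (1/3)x_{Largo}), which gives (8/9)x_{Largo} = 47/3 ⇒ x_{Largo} = 17.625.
Then x_{Pike} = 19.5 − (1/3)·17.625 = 13.625.
P_{Largo} = 166 − 3·17.625 − 2·13.625 = 85.875.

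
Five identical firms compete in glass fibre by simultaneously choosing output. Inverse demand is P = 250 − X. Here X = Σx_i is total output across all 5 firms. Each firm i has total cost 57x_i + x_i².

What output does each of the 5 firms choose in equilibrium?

24.125

A representative firm's profit is π_i = x_i(250 − X) − 57x_i − x_i², with X = x_i + Σ_{j≠i} x_j.
First-order condition: 193 − 4x_i − Σ_{j≠i} x_j = 0.
Imposing symmetry (x_j = x for all j) turns Σ_{j≠i} x_j into 4x, so 193 = 8x and x = 24.125.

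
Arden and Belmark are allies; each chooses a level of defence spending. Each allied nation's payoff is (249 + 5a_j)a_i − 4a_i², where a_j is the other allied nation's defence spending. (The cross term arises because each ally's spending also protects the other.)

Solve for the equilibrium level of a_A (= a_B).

Arden's payoff is (249 + 5a_B)a_A − 4a_A².
∂π/∂a_A = 249 + 5a_B − 8a_A = 0, so a_A = 31.125 + 0.625a_B.
The game is symmetric, so in equilibrium a_B = a_A: the reaction function gives 0.375a_A = 31.125, hence a_A = 83.

83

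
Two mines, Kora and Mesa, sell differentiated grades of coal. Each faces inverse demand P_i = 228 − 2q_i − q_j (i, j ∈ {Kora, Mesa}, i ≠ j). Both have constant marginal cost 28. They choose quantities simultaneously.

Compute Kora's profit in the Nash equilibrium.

Mine Kora's profit: π = q_{Kora}(228 − 2q_{Kora} − q_{Mesa}) − 28q_{Kora}.
∂π/∂q_{Kora} = 200 − 4q_{Kora} − q_{Mesa} = 0 ⇒ q_{Kora} = 50 − 0.25q_{Mesa}.
The game is symmetric, so in equilibrium q_{Mesa} = q_{Kora}: the reaction function gives 1.25q_{Kora} = 50, hence q_{Kora} = 40.
P_{Kora} = 228 − 2·40 − 40 = 108.
Profit = (108 − 28)·40 = 3200.

3200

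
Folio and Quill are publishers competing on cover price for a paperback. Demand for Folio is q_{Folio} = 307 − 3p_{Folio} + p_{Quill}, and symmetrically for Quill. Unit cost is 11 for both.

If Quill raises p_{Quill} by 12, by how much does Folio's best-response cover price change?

Folio's profit: π = (p_{Folio} − 11)(307 − 3p_{Folio} + p_{Quill}).
∂π/∂p_{Folio} = 340 − 6p_{Folio} + p_{Quill} = 0 ⇒ p_{Folio} = 170/3 + (1/6)p_{Quill}.
The reaction-function slope is 1/6, so a 12-unit rise in p_{Quill} moves p_{Folio} by 1/6 × 12 = 2. Folio's best response rises — the actions are strategic complements.

2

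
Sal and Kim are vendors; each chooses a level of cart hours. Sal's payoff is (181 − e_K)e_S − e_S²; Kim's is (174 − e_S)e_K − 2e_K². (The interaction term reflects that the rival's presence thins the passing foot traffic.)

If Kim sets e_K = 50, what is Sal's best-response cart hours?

65.5

Expanding Sal's payoff: 181e_S − e_Ke_S − e_S².
∂π/∂e_S = 181 − e_K − 2e_S = 0, so e_S = 90.5 − 0.5e_K.
At e_K = 50: e_S = 90.5 − 0.5·50 = 65.5.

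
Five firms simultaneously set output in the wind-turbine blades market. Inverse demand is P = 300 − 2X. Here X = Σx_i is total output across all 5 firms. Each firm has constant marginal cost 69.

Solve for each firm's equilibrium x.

19.25

A representative firm's profit is π_i = x_i(300 − 2X) − 69x_i, with X = x_i + Σ_{j≠i} x_j.
First-order condition: 231 − 4x_i − 2Σ_{j≠i} x_j = 0.
Imposing symmetry (x_j = x for all j) turns Σ_{j≠i} x_j into 4x, so 231 = 12x and x = 19.25.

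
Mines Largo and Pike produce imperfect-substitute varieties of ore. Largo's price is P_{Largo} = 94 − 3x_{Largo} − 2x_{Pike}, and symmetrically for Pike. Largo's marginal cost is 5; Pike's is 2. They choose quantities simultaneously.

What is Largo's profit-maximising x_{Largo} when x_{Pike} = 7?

Mine Largo's profit: π = x_{Largo}(94 − 3x_{Largo} − 2x_{Pike}) − 5x_{Largo}.
∂π/∂x_{Largo} = 89 − 6x_{Largo} − 2x_{Pike} = 0 ⇒ x_{Largo} = 89/6 − (1/3)x_{Pike}.
At x_{Pike} = 7: x_{Largo} = 89/6 − (1/3)·7 = 12.5.

12.5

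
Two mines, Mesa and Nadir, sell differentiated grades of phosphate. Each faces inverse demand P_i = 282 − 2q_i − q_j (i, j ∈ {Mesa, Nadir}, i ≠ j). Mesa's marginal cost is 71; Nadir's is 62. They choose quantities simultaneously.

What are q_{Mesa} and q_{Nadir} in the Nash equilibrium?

Mine Mesa's profit: π = q_{Mesa}(282 − 2q_{Mesa} − q_{Nadir}) − 71q_{Mesa}.
∂π/∂q_{Mesa} = 211 − 4q_{Mesa} − q_{Nadir} = 0 ⇒ q_{Mesa} = 52.75 − 0.25q_{Nadir}.
Similarly q_{Nadir} = 55 − 0.25q_{Mesa}.
Substituting the second reaction function into the first: q_{Mesa} = 52.75 − 0.25(55 − 0.25q_{Mesa}), which gives 0.9375q_{Mesa} = 39 ⇒ q_{Mesa} = 41.6.
Then q_{Nadir} = 55 − 0.25·41.6 = 44.6.

41.6, 44.6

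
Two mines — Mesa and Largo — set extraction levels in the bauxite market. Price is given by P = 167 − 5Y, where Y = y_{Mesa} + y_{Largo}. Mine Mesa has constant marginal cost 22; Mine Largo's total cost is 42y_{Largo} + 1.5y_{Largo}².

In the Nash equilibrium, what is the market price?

82

Mine Mesa's profit: π = y_{Mesa}(167 − 5(y_{Mesa} + y_{Largo})) − 22y_{Mesa}.
∂π/∂y_{Mesa} = 145 − 10y_{Mesa} − 5y_{Largo} = 0, so y_{Mesa} = 14.5 − 0.5y_{Largo}.
For Largo: ∂π/∂y_{Largo} = 125 − 13y_{Largo} − 5y_{Mesa} = 0 ⇒ y_{Largo} = 125/13 − (5/13)y_{Mesa}.
Plugging y_{Largo} into Mesa's best response: y_{Mesa} = 14.5 − 0.5(125/13 − (5/13)y_{Mesa}) ⇒ (21/26)y_{Mesa} = 126/13, so y_{Mesa} = 12.
Then y_{Largo} = 125/13 − (5/13)·12 = 5.
Equilibrium price: P = 167 − 5·17 = 82.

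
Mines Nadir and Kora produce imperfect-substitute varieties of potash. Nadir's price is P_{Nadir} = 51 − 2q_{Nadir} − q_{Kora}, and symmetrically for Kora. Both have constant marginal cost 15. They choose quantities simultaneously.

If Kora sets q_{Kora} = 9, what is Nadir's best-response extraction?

6.75

Mine Nadir's profit: π = q_{Nadir}(51 − 2q_{Nadir} − q_{Kora}) − 15q_{Nadir}.
∂π/∂q_{Nadir} = 36 − 4q_{Nadir} − q_{Kora} = 0 ⇒ q_{Nadir} = 9 − 0.25q_{Kora}.
At q_{Kora} = 9: q_{Nadir} = 9 − 0.25·9 = 6.75.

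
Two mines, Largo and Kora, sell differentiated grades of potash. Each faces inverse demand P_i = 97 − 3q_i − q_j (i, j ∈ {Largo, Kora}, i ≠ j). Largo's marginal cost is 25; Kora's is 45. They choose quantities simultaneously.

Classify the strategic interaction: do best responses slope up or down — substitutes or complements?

strategic substitutes

Mine Largo's profit: π = q_{Largo}(97 − 3q_{Largo} − q_{Kora}) − 25q_{Largo}.
∂π/∂q_{Largo} = 72 − 6q_{Largo} − q_{Kora} = 0 ⇒ q_{Largo} = 12 − (1/6)q_{Kora}.
The best-response slope dq_{Largo}/dq_{Kora} = −1/6 < 0: the reaction function is downward-sloping, so the choices are strategic substitutes.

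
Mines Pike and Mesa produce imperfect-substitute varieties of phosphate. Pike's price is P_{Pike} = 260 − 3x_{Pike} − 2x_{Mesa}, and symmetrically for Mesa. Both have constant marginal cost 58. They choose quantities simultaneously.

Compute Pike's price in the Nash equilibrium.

133.75

Mine Pike's profit: π = x_{Pike}(260 − 3x_{Pike} − 2x_{Mesa}) − 58x_{Pike}.
∂π/∂x_{Pike} = 202 − 6x_{Pike} − 2x_{Mesa} = 0 ⇒ x_{Pike} = 101/3 − (1/3)x_{Mesa}.
By symmetry x_{Mesa} = x_{Pike}; substituting into the reaction function, (4/3)x_{Pike} = 101/3 and x_{Pike} = 25.25.
P_{Pike} = 260 − 3·25.25 − 2·25.25 = 133.75.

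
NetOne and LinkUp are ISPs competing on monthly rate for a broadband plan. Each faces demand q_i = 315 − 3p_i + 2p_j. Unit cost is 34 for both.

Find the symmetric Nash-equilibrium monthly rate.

NetOne's profit: π = (p_{NetOne} − 34)(315 − 3p_{NetOne} + 2p_{LinkUp}).
∂π/∂p_{NetOne} = 417 − 6p_{NetOne} + 2p_{LinkUp} = 0 ⇒ p_{NetOne} = 69.5 + (1/3)p_{LinkUp}.
Setting p_{NetOne} = p_{LinkUp} in the reaction function: p_{NetOne} = 69.5 + (1/3)p_{NetOne}, so p_{NetOne} = 69.5 / (2/3) = 104.25.

104.25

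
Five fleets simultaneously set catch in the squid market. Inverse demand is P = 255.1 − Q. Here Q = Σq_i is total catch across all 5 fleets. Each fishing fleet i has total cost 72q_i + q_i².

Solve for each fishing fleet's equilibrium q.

A representative fishing fleet's profit is π_i = q_i(255.1 − Q) − 72q_i − q_i², with Q = q_i + Σ_{j≠i} q_j.
First-order condition: 183.1 − 4q_i − Σ_{j≠i} q_j = 0.
In a symmetric equilibrium every fishing fleet chooses the same q, so Σ_{j≠i} q_j = 4q. The condition becomes 183.1 − 8q = 0, giving q = 183.1/8 = 22.8875.

22.8875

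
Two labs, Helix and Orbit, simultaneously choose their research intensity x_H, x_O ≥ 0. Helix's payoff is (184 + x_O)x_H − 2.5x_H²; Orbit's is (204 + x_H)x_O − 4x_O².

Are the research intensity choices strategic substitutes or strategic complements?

Expanding Helix's payoff: 184x_H + x_Ox_H − 2.5x_H².
∂π/∂x_H = 184 + x_O − 5x_H = 0, so x_H = 36.8 + 0.2x_O.
The best-response slope dx_H/dx_O = 0.2 > 0: the reaction function is upward-sloping, so the choices are strategic complements.

strategic complements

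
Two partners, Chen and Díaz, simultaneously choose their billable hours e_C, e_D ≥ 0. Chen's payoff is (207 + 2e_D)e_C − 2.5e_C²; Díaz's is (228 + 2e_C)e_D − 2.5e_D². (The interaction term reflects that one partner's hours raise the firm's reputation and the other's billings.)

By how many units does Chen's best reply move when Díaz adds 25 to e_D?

Expanding Chen's payoff: 207e_C + 2e_De_C − 2.5e_C².
∂π/∂e_C = 207 + 2e_D − 5e_C = 0, so e_C = 41.4 + 0.4e_D.
The reaction-function slope is 0.4, so a 25-unit rise in e_D moves e_C by 0.4 × 25 = 10. Chen's best response rises — the actions are strategic complements.

10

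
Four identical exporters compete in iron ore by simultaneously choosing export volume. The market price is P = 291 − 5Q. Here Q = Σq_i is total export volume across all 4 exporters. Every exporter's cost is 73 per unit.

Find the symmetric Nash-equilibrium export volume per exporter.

A representative exporter's profit is π_i = q_i(291 − 5Q) − 73q_i, with Q = q_i + Σ_{j≠i} q_j.
First-order condition: 218 − 10q_i − 5Σ_{j≠i} q_j = 0.
In a symmetric equilibrium every exporter chooses the same q, so Σ_{j≠i} q_j = 3q. The condition becomes 218 − 25q = 0, giving q = 218/25 = 8.72.

8.72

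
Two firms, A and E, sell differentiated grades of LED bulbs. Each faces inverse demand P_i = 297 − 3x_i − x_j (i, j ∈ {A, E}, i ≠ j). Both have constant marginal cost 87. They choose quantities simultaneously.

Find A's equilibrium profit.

Firm A's profit: π = x_A(297 − 3x_A − x_E) − 87x_A.
∂π/∂x_A = 210 − 6x_A − x_E = 0 ⇒ x_A = 35 − (1/6)x_E.
Setting x_A = x_E in the reaction function: x_A = 35 − (1/6)x_A, so x_A = 35 / (7/6) = 30.
P_A = 297 − 3·30 − 30 = 177.
Profit = (177 − 87)·30 = 2700.

2700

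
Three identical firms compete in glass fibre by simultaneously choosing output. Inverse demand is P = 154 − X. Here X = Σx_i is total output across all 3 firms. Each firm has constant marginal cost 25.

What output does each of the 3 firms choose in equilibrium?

A representative firm's profit is π_i = x_i(154 − X) − 25x_i, with X = x_i + Σ_{j≠i} x_j.
First-order condition: 129 − 2x_i − Σ_{j≠i} x_j = 0.
Imposing symmetry (x_j = x for all j) turns Σ_{j≠i} x_j into 2x, so 129 = 4x and x = 32.25.

32.25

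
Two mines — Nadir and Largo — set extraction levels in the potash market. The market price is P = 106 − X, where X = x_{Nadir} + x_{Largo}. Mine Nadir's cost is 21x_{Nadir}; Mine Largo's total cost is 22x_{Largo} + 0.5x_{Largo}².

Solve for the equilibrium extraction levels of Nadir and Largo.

Mine Nadir's profit: π = x_{Nadir}(106 − (x_{Nadir} + x_{Largo})) − 21x_{Nadir}.
∂π/∂x_{Nadir} = 85 − 2x_{Nadir} − x_{Largo} = 0, so x_{Nadir} = 42.5 − 0.5x_{Largo}.
For Largo: ∂π/∂x_{Largo} = 84 − 3x_{Largo} − x_{Nadir} = 0 ⇒ x_{Largo} = 28 − (1/3)x_{Nadir}.
Plugging x_{Largo} into Nadir's best response: x_{Nadir} = 42.5 − 0.5(28 − (1/3)x_{Nadir}) ⇒ (5/6)x_{Nadir} = 28.5, so x_{Nadir} = 34.2.
Then x_{Largo} = 28 − (1/3)·34.2 = 16.6.

34.2, 16.6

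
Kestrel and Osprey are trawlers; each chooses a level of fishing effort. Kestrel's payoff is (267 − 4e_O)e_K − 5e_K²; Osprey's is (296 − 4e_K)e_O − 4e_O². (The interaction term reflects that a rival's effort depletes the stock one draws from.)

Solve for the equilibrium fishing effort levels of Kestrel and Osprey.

14.875, 29.5625

Expanding Kestrel's payoff: 267e_K − 4e_Oe_K − 5e_K².
∂π/∂e_K = 267 − 4e_O − 10e_K = 0, so e_K = 26.7 − 0.4e_O.
Likewise for Osprey: e_O = 37 − 0.5e_K.
Substituting the second reaction function into the first: e_K = 26.7 − 0.4(37 − 0.5e_K), which gives 0.8e_K = 11.9 ⇒ e_K = 14.875.
Then e_O = 37 − 0.5·14.875 = 29.5625.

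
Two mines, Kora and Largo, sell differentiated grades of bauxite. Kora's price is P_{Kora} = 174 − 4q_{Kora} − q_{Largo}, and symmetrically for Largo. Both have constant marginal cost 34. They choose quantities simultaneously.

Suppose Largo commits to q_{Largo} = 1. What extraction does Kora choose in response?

17.375

Mine Kora's profit: π = q_{Kora}(174 − 4q_{Kora} − q_{Largo}) − 34q_{Kora}.
∂π/∂q_{Kora} = 140 − 8q_{Kora} − q_{Largo} = 0 ⇒ q_{Kora} = 17.5 − 0.125q_{Largo}.
At q_{Largo} = 1: q_{Kora} = 17.5 − 0.125·1 = 17.375.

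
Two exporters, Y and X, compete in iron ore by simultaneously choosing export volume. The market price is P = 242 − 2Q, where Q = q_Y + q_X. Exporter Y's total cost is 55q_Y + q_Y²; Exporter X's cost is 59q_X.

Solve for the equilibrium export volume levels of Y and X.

Exporter Y's profit: π = q_Y(242 − 2(q_Y + q_X)) − 55q_Y − q_Y².
∂π/∂q_Y = 187 − 6q_Y − 2q_X = 0, so q_Y = 187/6 − (1/3)q_X.
For X: ∂π/∂q_X = 183 − 4q_X − 2q_Y = 0 ⇒ q_X = 45.75 − 0.5q_Y.
Plugging q_X into Y's best response: q_Y = 187/6 − (1/3)(45.75 − 0.5q_Y) ⇒ (5/6)q_Y = 191/12, so q_Y = 19.1.
Then q_X = 45.75 − 0.5·19.1 = 36.2.

19.1, 36.2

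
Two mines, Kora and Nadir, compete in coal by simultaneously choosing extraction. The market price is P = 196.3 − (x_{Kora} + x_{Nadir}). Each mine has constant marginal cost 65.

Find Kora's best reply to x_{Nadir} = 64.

33.65

Mine Kora's profit: π = x_{Kora}(196.3 − (x_{Kora} + x_{Nadir})) − 65x_{Kora}.
∂π/∂x_{Kora} = 131.3 − 2x_{Kora} − x_{Nadir} = 0, so x_{Kora} = 65.65 − 0.5x_{Nadir}.
At x_{Nadir} = 64: x_{Kora} = 65.65 − 0.5·64 = 33.65.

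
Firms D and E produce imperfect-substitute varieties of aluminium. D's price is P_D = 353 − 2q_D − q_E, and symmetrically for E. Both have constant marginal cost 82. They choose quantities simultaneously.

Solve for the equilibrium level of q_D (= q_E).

Firm D's profit: π = q_D(353 − 2q_D − q_E) − 82q_D.
∂π/∂q_D = 271 − 4q_D − q_E = 0 ⇒ q_D = 67.75 − 0.25q_E.
The game is symmetric, so in equilibrium q_E = q_D: the reaction function gives 1.25q_D = 67.75, hence q_D = 54.2.

54.2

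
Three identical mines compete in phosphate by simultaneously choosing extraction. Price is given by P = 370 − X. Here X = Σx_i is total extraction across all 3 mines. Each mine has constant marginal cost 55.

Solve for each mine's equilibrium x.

78.75

A representative mine's profit is π_i = x_i(370 − X) − 55x_i, with X = x_i + Σ_{j≠i} x_j.
First-order condition: 315 − 2x_i − Σ_{j≠i} x_j = 0.
With identical mines, set every x_j = x: then 315 − 2x − 2x = 0, i.e. x = 315/4 = 78.75.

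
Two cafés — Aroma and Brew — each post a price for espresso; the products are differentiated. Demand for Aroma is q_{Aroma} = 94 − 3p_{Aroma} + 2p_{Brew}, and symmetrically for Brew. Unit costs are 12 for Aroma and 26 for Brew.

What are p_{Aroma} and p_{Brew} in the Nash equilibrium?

Aroma's profit: π = (p_{Aroma} − 12)(94 − 3p_{Aroma} + 2p_{Brew}).
∂π/∂p_{Aroma} = 130 − 6p_{Aroma} + 2p_{Brew} = 0 ⇒ p_{Aroma} = 65/3 + (1/3)p_{Brew}.
Similarly p_{Brew} = 86/3 + (1/3)p_{Aroma}.
Substituting the second reaction function into the first: p_{Aroma} = 65/3 + (1/3)(86/3 + (1/3)p_{Aroma}), which gives (8/9)p_{Aroma} = 281/9 ⇒ p_{Aroma} = 35.125.
Then p_{Brew} = 86/3 + (1/3)·35.125 = 40.375.

35.125, 40.375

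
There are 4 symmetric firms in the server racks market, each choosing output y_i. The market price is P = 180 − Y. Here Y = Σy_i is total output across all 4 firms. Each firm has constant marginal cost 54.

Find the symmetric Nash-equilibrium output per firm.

25.2

A representative firm's profit is π_i = y_i(180 − Y) − 54y_i, with Y = y_i + Σ_{j≠i} y_j.
First-order condition: 126 − 2y_i − Σ_{j≠i} y_j = 0.
Imposing symmetry (y_j = y for all j) turns Σ_{j≠i} y_j into 3y, so 126 = 5y and y = 25.2.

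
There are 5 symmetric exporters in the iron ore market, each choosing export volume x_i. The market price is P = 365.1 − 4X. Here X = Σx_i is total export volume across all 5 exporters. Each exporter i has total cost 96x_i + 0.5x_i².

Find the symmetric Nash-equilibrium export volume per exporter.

A representative exporter's profit is π_i = x_i(365.1 − 4X) − 96x_i − 0.5x_i², with X = x_i + Σ_{j≠i} x_j.
First-order condition: 269.1 − 9x_i − 4Σ_{j≠i} x_j = 0.
With identical exporters, set every x_j = x: then 269.1 − 9x − 16x = 0, i.e. x = 269.1/25 = 10.764.

10.764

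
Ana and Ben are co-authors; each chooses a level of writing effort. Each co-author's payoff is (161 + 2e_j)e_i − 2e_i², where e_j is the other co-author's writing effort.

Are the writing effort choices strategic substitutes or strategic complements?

Ana's payoff is (161 + 2e_B)e_A − 2e_A².
∂π/∂e_A = 161 + 2e_B − 4e_A = 0, so e_A = 40.25 + 0.5e_B.
The best-response slope de_A/de_B = 0.5 > 0: the reaction function is upward-sloping, so the choices are strategic complements.

strategic complements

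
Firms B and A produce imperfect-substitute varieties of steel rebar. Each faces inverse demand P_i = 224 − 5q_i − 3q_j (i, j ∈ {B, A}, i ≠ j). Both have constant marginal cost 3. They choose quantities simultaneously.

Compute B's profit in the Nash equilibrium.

Firm B's profit: π = q_B(224 − 5q_B − 3q_A) − 3q_B.
∂π/∂q_B = 221 − 10q_B − 3q_A = 0 ⇒ q_B = 22.1 − 0.3q_A.
By symmetry q_A = q_B; substituting into the reaction function, 1.3q_B = 22.1 and q_B = 17.
P_B = 224 − 5·17 − 3·17 = 88.
Profit = (88 − 3)·17 = 1445.

1445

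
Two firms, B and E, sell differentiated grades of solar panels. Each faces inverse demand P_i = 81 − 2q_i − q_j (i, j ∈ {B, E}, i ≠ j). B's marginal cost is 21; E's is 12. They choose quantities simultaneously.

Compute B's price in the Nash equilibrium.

Firm B's profit: π = q_B(81 − 2q_B − q_E) − 21q_B.
∂π/∂q_B = 60 − 4q_B − q_E = 0 ⇒ q_B = 15 − 0.25q_E.
Similarly q_E = 17.25 − 0.25q_B.
Substituting the second reaction function into the first: q_B = 15 − 0.25(17.25 − 0.25q_B), which gives 0.9375q_B = 10.6875 ⇒ q_B = 11.4.
Then q_E = 17.25 − 0.25·11.4 = 14.4.
P_B = 81 − 2·11.4 − 14.4 = 43.8.

43.8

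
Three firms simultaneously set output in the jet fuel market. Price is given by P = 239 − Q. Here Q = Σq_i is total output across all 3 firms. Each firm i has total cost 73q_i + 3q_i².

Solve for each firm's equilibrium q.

16.6

A representative firm's profit is π_i = q_i(239 − Q) − 73q_i − 3q_i², with Q = q_i + Σ_{j≠i} q_j.
First-order condition: 166 − 8q_i − Σ_{j≠i} q_j = 0.
Imposing symmetry (q_j = q for all j) turns Σ_{j≠i} q_j into 2q, so 166 = 10q and q = 16.6.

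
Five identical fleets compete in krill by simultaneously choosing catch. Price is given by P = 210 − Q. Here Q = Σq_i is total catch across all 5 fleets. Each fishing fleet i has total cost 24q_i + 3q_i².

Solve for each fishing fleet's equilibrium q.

15.5

A representative fishing fleet's profit is π_i = q_i(210 − Q) − 24q_i − 3q_i², with Q = q_i + Σ_{j≠i} q_j.
First-order condition: 186 − 8q_i − Σ_{j≠i} q_j = 0.
Imposing symmetry (q_j = q for all j) turns Σ_{j≠i} q_j into 4q, so 186 = 12q and q = 15.5.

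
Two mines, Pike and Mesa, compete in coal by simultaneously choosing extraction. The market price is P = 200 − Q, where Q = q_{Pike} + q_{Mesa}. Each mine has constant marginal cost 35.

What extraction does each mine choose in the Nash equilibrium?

Mine Pike's profit: π = q_{Pike}(200 − (q_{Pike} + q_{Mesa})) − 35q_{Pike}.
∂π/∂q_{Pike} = 165 − 2q_{Pike} − q_{Mesa} = 0, so q_{Pike} = 82.5 − 0.5q_{Mesa}.
Setting q_{Pike} = q_{Mesa} in the reaction function: q_{Pike} = 82.5 − 0.5q_{Pike}, so q_{Pike} = 82.5 / 1.5 = 55.

55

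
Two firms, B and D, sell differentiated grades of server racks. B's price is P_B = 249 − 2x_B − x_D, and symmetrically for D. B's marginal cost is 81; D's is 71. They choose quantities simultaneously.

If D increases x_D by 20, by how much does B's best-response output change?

Firm B's profit: π = x_B(249 − 2x_B − x_D) − 81x_B.
∂π/∂x_B = 168 − 4x_B − x_D = 0 ⇒ x_B = 42 − 0.25x_D.
The reaction-function slope is −0.25, so a 20-unit rise in x_D moves x_B by −0.25 × 20 = −5. B's best response falls — the actions are strategic substitutes.

-5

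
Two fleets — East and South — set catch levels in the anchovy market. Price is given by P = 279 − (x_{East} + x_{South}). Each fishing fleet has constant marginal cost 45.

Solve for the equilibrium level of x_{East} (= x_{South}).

Fishing fleet East's profit: π = x_{East}(279 − (x_{East} + x_{South})) − 45x_{East}.
∂π/∂x_{East} = 234 − 2x_{East} − x_{South} = 0, so x_{East} = 117 − 0.5x_{South}.
By symmetry x_{South} = x_{East}; substituting into the reaction function, 1.5x_{East} = 117 and x_{East} = 78.

78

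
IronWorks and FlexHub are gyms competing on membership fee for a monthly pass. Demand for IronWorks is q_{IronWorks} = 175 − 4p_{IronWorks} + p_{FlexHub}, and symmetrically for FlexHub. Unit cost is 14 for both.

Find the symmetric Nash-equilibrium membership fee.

IronWorks's profit: π = (p_{IronWorks} − 14)(175 − 4p_{IronWorks} + p_{FlexHub}).
∂π/∂p_{IronWorks} = 231 − 8p_{IronWorks} + p_{FlexHub} = 0 ⇒ p_{IronWorks} = 28.875 + 0.125p_{FlexHub}.
By symmetry p_{FlexHub} = p_{IronWorks}; substituting into the reaction function, 0.875p_{IronWorks} = 28.875 and p_{IronWorks} = 33.

33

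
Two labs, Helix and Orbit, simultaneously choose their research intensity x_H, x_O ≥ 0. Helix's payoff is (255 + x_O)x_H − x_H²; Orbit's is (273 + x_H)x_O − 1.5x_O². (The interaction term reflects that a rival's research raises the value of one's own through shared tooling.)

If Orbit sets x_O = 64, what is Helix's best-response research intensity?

Expanding Helix's payoff: 255x_H + x_Ox_H − x_H².
∂π/∂x_H = 255 + x_O − 2x_H = 0, so x_H = 127.5 + 0.5x_O.
At x_O = 64: x_H = 127.5 + 0.5·64 = 159.5.

159.5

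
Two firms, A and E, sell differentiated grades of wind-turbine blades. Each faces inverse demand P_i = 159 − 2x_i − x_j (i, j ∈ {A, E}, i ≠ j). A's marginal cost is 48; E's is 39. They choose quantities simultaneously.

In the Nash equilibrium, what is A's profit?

Firm A's profit: π = x_A(159 − 2x_A − x_E) − 48x_A.
∂π/∂x_A = 111 − 4x_A − x_E = 0 ⇒ x_A = 27.75 − 0.25x_E.
Similarly x_E = 30 − 0.25x_A.
Solving the two reaction functions simultaneously: (1 − (−0.25)(−0.25))x_A = 27.75 − 0.25·30, so 0.9375x_A = 20.25 and x_A = 21.6.
Then x_E = 30 − 0.25·21.6 = 24.6.
P_A = 159 − 2·21.6 − 24.6 = 91.2.
Profit = (91.2 − 48)·21.6 = 933.12.

933.12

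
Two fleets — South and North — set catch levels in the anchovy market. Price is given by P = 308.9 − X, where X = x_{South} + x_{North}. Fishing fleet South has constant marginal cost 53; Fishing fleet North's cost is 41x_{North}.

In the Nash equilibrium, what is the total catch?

174.6

Fishing fleet South's profit: π = x_{South}(308.9 − (x_{South} + x_{North})) − 53x_{South}.
∂π/∂x_{South} = 255.9 − 2x_{South} − x_{North} = 0, so x_{South} = 127.95 − 0.5x_{North}.
By the same steps for North: x_{North} = 133.95 − 0.5x_{South}.
Substituting the second reaction function into the first: x_{South} = 127.95 − 0.5(133.95 − 0.5x_{South}), which gives 0.75x_{South} = 60.975 ⇒ x_{South} = 81.3.
Then x_{North} = 133.95 − 0.5·81.3 = 93.3.
Total catch: 81.3 + 93.3 = 174.6.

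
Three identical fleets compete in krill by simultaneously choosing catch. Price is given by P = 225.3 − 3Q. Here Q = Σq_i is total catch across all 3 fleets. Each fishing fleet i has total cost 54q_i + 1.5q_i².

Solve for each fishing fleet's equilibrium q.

A representative fishing fleet's profit is π_i = q_i(225.3 − 3Q) − 54q_i − 1.5q_i², with Q = q_i + Σ_{j≠i} q_j.
First-order condition: 171.3 − 9q_i − 3Σ_{j≠i} q_j = 0.
With identical fishing fleets, set every q_j = q: then 171.3 − 9q − 6q = 0, i.e. q = 171.3/15 = 11.42.

11.42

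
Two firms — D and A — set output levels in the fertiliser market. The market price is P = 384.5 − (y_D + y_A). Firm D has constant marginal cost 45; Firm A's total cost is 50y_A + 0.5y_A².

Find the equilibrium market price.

181.8

Firm D's profit: π = y_D(384.5 − (y_D + y_A)) − 45y_D.
∂π/∂y_D = 339.5 − 2y_D − y_A = 0, so y_D = 169.75 − 0.5y_A.
For A: ∂π/∂y_A = 334.5 − 3y_A − y_D = 0 ⇒ y_A = 111.5 − (1/3)y_D.
Solving the two reaction functions simultaneously: (1 − (−0.5)(−1/3))y_D = 169.75 − 0.5·111.5, so (5/6)y_D = 114 and y_D = 136.8.
Then y_A = 111.5 − (1/3)·136.8 = 65.9.
Equilibrium price: P = 384.5 − 202.7 = 181.8.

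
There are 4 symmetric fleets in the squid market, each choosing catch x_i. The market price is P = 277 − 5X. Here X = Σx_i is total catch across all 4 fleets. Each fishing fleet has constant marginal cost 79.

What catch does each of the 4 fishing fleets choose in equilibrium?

7.92

A representative fishing fleet's profit is π_i = x_i(277 − 5X) − 79x_i, with X = x_i + Σ_{j≠i} x_j.
First-order condition: 198 − 10x_i − 5Σ_{j≠i} x_j = 0.
In a symmetric equilibrium every fishing fleet chooses the same x, so Σ_{j≠i} x_j = 3x. The condition becomes 198 − 25x = 0, giving x = 198/25 = 7.92.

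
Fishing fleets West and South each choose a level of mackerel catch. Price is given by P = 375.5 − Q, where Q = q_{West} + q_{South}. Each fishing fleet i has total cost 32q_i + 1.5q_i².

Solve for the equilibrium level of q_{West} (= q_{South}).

57.25

Fishing fleet West's profit: π = q_{West}(375.5 − (q_{West} + q_{South})) − 32q_{West} − 1.5q_{West}².
∂π/∂q_{West} = 343.5 − 5q_{West} − q_{South} = 0, so q_{West} = 68.7 − 0.2q_{South}.
The game is symmetric, so in equilibrium q_{South} = q_{West}: the reaction function gives 1.2q_{West} = 68.7, hence q_{West} = 57.25.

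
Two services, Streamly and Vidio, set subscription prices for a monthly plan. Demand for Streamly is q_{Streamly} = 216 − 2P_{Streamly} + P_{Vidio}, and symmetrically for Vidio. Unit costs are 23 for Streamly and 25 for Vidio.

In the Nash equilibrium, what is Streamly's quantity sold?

129.2

Streamly's profit: π = (P_{Streamly} − 23)(216 − 2P_{Streamly} + P_{Vidio}).
∂π/∂P_{Streamly} = 262 − 4P_{Streamly} + P_{Vidio} = 0 ⇒ P_{Streamly} = 65.5 + 0.25P_{Vidio}.
Similarly P_{Vidio} = 66.5 + 0.25P_{Streamly}.
Plugging P_{Vidio} into Streamly's best response: P_{Streamly} = 65.5 + 0.25(66.5 + 0.25P_{Streamly}) ⇒ 0.9375P_{Streamly} = 82.125, so P_{Streamly} = 87.6.
Then P_{Vidio} = 66.5 + 0.25·87.6 = 88.4.
q_{Streamly} = 216 − 2·87.6 + 88.4 = 129.2.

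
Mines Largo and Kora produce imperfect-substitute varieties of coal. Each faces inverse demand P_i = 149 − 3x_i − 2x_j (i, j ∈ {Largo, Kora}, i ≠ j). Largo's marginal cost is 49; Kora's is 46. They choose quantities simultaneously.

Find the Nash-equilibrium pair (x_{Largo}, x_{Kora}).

Mine Largo's profit: π = x_{Largo}(149 − 3x_{Largo} − 2x_{Kora}) − 49x_{Largo}.
∂π/∂x_{Largo} = 100 − 6x_{Largo} − 2x_{Kora} = 0 ⇒ x_{Largo} = 50/3 − (1/3)x_{Kora}.
Similarly x_{Kora} = 103/6 − (1/3)x_{Largo}.
Plugging x_{Kora} into Largo's best response: x_{Largo} = 50/3 − (1/3)(103/6 − (1/3)x_{Largo}) ⇒ (8/9)x_{Largo} = 197/18, so x_{Largo} = 12.3125.
Then x_{Kora} = 103/6 − (1/3)·12.3125 = 13.0625.

12.3125, 13.0625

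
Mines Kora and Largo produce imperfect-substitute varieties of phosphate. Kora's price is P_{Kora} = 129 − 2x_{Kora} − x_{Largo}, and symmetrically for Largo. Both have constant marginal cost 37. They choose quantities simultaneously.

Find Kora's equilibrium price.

Mine Kora's profit: π = x_{Kora}(129 − 2x_{Kora} − x_{Largo}) − 37x_{Kora}.
∂π/∂x_{Kora} = 92 − 4x_{Kora} − x_{Largo} = 0 ⇒ x_{Kora} = 23 − 0.25x_{Largo}.
By symmetry x_{Largo} = x_{Kora}; substituting into the reaction function, 1.25x_{Kora} = 23 and x_{Kora} = 18.4.
P_{Kora} = 129 − 2·18.4 − 18.4 = 73.8.

73.8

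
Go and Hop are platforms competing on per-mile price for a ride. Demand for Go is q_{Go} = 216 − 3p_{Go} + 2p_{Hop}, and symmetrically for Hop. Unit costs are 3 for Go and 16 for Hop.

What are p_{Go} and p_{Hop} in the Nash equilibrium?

Go's profit: π = (p_{Go} − 3)(216 − 3p_{Go} + 2p_{Hop}).
∂π/∂p_{Go} = 225 − 6p_{Go} + 2p_{Hop} = 0 ⇒ p_{Go} = 37.5 + (1/3)p_{Hop}.
Similarly p_{Hop} = 44 + (1/3)p_{Go}.
Substituting the second reaction function into the first: p_{Go} = 37.5 + (1/3)(44 + (1/3)p_{Go}), which gives (8/9)p_{Go} = 313/6 ⇒ p_{Go} = 58.6875.
Then p_{Hop} = 44 + (1/3)·58.6875 = 63.5625.

58.6875, 63.5625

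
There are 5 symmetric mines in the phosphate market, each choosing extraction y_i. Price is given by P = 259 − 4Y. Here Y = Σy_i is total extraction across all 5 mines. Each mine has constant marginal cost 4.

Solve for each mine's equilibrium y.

10.625

A representative mine's profit is π_i = y_i(259 − 4Y) − 4y_i, with Y = y_i + Σ_{j≠i} y_j.
First-order condition: 255 − 8y_i − 4Σ_{j≠i} y_j = 0.
With identical mines, set every y_j = y: then 255 − 8y − 16y = 0, i.e. y = 255/24 = 10.625.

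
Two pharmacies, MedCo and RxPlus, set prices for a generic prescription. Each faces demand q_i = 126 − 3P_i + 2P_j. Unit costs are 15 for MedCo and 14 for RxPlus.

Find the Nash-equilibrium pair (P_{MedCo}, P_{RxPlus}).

MedCo's profit: π = (P_{MedCo} − 15)(126 − 3P_{MedCo} + 2P_{RxPlus}).
∂π/∂P_{MedCo} = 171 − 6P_{MedCo} + 2P_{RxPlus} = 0 ⇒ P_{MedCo} = 28.5 + (1/3)P_{RxPlus}.
Similarly P_{RxPlus} = 28 + (1/3)P_{MedCo}.
Plugging P_{RxPlus} into MedCo's best response: P_{MedCo} = 28.5 + (1/3)(28 + (1/3)P_{MedCo}) ⇒ (8/9)P_{MedCo} = 227/6, so P_{MedCo} = 42.5625.
Then P_{RxPlus} = 28 + (1/3)·42.5625 = 42.1875.

42.5625, 42.1875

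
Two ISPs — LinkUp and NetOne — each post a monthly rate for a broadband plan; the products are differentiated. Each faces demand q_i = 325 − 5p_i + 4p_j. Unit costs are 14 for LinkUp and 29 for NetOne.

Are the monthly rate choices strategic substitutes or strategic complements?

strategic complements

LinkUp's profit: π = (p_{LinkUp} − 14)(325 − 5p_{LinkUp} + 4p_{NetOne}).
∂π/∂p_{LinkUp} = 395 − 10p_{LinkUp} + 4p_{NetOne} = 0 ⇒ p_{LinkUp} = 39.5 + 0.4p_{NetOne}.
The best-response slope dp_{LinkUp}/dp_{NetOne} = 0.4 > 0: the reaction function is upward-sloping, so the choices are strategic complements.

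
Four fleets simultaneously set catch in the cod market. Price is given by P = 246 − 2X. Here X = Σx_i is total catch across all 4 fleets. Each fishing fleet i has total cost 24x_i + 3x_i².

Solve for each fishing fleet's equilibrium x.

A representative fishing fleet's profit is π_i = x_i(246 − 2X) − 24x_i − 3x_i², with X = x_i + Σ_{j≠i} x_j.
First-order condition: 222 − 10x_i − 2Σ_{j≠i} x_j = 0.
In a symmetric equilibrium every fishing fleet chooses the same x, so Σ_{j≠i} x_j = 3x. The condition becomes 222 − 16x = 0, giving x = 222/16 = 13.875.

13.875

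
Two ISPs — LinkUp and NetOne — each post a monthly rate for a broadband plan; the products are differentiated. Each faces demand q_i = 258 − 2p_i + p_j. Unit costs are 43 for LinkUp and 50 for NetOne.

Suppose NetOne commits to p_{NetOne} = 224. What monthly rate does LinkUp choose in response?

LinkUp's profit: π = (p_{LinkUp} − 43)(258 − 2p_{LinkUp} + p_{NetOne}).
∂π/∂p_{LinkUp} = 344 − 4p_{LinkUp} + p_{NetOne} = 0 ⇒ p_{LinkUp} = 86 + 0.25p_{NetOne}.
At p_{NetOne} = 224: p_{LinkUp} = 86 + 0.25·224 = 142.

142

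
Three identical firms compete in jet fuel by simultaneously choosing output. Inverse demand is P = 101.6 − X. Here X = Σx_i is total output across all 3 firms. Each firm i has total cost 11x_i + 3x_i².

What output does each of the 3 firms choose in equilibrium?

9.06

A representative firm's profit is π_i = x_i(101.6 − X) − 11x_i − 3x_i², with X = x_i + Σ_{j≠i} x_j.
First-order condition: 90.6 − 8x_i − Σ_{j≠i} x_j = 0.
In a symmetric equilibrium every firm chooses the same x, so Σ_{j≠i} x_j = 2x. The condition becomes 90.6 − 10x = 0, giving x = 90.6/10 = 9.06.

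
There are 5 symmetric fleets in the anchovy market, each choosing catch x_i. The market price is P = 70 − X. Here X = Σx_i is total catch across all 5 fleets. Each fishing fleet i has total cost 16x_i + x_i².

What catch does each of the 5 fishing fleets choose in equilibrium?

6.75

A representative fishing fleet's profit is π_i = x_i(70 − X) − 16x_i − x_i², with X = x_i + Σ_{j≠i} x_j.
First-order condition: 54 − 4x_i − Σ_{j≠i} x_j = 0.
With identical fishing fleets, set every x_j = x: then 54 − 4x − 4x = 0, i.e. x = 54/8 = 6.75.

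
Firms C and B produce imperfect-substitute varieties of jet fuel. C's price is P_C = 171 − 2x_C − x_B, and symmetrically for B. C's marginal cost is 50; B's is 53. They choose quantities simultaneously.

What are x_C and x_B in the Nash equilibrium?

24.4, 23.4

Firm C's profit: π = x_C(171 − 2x_C − x_B) − 50x_C.
∂π/∂x_C = 121 − 4x_C − x_B = 0 ⇒ x_C = 30.25 − 0.25x_B.
Similarly x_B = 29.5 − 0.25x_C.
Solving the two reaction functions simultaneously: (1 − (−0.25)(−0.25))x_C = 30.25 − 0.25·29.5, so 0.9375x_C = 22.875 and x_C = 24.4.
Then x_B = 29.5 − 0.25·24.4 = 23.4.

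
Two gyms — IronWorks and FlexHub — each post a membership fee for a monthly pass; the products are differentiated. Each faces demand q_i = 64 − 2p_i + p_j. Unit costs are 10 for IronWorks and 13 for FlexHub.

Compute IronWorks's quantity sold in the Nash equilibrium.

36.8

IronWorks's profit: π = (p_{IronWorks} − 10)(64 − 2p_{IronWorks} + p_{FlexHub}).
∂π/∂p_{IronWorks} = 84 − 4p_{IronWorks} + p_{FlexHub} = 0 ⇒ p_{IronWorks} = 21 + 0.25p_{FlexHub}.
Similarly p_{FlexHub} = 22.5 + 0.25p_{IronWorks}.
Substituting the second reaction function into the first: p_{IronWorks} = 21 + 0.25(22.5 + 0.25p_{IronWorks}), which gives 0.9375p_{IronWorks} = 26.625 ⇒ p_{IronWorks} = 28.4.
Then p_{FlexHub} = 22.5 + 0.25·28.4 = 29.6.
q_{IronWorks} = 64 − 2·28.4 + 29.6 = 36.8.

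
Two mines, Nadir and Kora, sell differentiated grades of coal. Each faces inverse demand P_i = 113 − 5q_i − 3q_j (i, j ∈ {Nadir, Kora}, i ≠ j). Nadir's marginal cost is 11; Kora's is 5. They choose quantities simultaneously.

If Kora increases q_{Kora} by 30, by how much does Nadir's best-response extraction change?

-9

Mine Nadir's profit: π = q_{Nadir}(113 − 5q_{Nadir} − 3q_{Kora}) − 11q_{Nadir}.
∂π/∂q_{Nadir} = 102 − 10q_{Nadir} − 3q_{Kora} = 0 ⇒ q_{Nadir} = 10.2 − 0.3q_{Kora}.
The reaction-function slope is −0.3, so a 30-unit rise in q_{Kora} moves q_{Nadir} by −0.3 × 30 = −9. Nadir's best response falls — the actions are strategic substitutes.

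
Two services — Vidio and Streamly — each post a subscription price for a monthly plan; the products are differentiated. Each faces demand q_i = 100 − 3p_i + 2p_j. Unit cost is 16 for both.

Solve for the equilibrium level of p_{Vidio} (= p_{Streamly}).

37

Vidio's profit: π = (p_{Vidio} − 16)(100 − 3p_{Vidio} + 2p_{Streamly}).
∂π/∂p_{Vidio} = 148 − 6p_{Vidio} + 2p_{Streamly} = 0 ⇒ p_{Vidio} = 74/3 + (1/3)p_{Streamly}.
Setting p_{Vidio} = p_{Streamly} in the reaction function: p_{Vidio} = 74/3 + (1/3)p_{Vidio}, so p_{Vidio} = (74/3) / (2/3) = 37.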